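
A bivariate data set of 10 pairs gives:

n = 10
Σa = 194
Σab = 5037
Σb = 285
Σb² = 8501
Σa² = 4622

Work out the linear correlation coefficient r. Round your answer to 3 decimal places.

r = (nΣab − ΣaΣb) / √[(nΣa² − (Σa)²)(nΣb² − (Σb)²)]
Numerator: 10×5037 − 194×285 = -4920
Denominator: √[(46220 − 37636)(85010 − 81225)] = √[8584 × 3785] = 5700.0386
r = -4920 / 5700.0386 ≈ -0.863

-0.863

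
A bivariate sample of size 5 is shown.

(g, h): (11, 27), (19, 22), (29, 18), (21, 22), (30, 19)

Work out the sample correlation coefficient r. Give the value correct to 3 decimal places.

n = 5, Σg = 110, Σh = 108, Σg² = 2664, Σh² = 2382, Σgh = 2269
nΣgh − ΣgΣh = 11345 − 11880 = -535
nΣg² − (Σg)² = 13320 − 12100 = 1220; nΣh² − (Σh)² = 11910 − 11664 = 246
r = -535 / √(1220 × 246) = -535 / 547.8321 ≈ -0.977

-0.977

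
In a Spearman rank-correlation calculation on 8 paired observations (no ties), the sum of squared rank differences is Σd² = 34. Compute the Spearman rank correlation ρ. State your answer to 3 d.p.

ρ = 1 − 6Σd² / [n(n²−1)] = 1 − 6×34 / (8×63)
  = 1 − 204/504 = 1 − 0.4048 ≈ 0.595

0.595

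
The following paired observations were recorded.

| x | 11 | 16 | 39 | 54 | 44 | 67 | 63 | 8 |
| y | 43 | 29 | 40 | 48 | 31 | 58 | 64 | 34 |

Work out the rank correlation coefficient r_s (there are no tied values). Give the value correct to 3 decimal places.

0.667

Rank x: 2, 3, 4, 6, 5, 8, 7, 1
Rank y: 5, 1, 4, 6, 2, 7, 8, 3
d = rank(x) − rank(y): -3, 2, 0, 0, 3, 1, -1, -2; Σd² = 28
ρ = 1 − 6Σd² / [n(n²−1)] = 1 − 6×28 / (8×63) = 1 − 168/504 ≈ 0.667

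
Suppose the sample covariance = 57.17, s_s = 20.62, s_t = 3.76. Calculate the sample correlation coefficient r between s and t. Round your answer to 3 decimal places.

r = Cov(s,t) / (s_s · s_t) = 57.17 / (20.62 × 3.76)
  = 57.17 / 77.5312 ≈ 0.737

0.737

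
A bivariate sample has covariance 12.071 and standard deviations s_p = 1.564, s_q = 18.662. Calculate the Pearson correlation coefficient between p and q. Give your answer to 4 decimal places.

0.4136

r = Cov(p,q) / (s_p · s_q) = 12.071 / (1.564 × 18.662)
  = 12.071 / 29.1874 ≈ 0.4136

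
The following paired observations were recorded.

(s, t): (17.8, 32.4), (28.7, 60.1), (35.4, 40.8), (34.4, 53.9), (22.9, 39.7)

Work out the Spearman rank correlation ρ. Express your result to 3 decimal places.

0.600

Rank s: 1, 3, 5, 4, 2
Rank t: 1, 5, 3, 4, 2
d = rank(s) − rank(t): 0, -2, 2, 0, 0; Σd² = 8
ρ = 1 − 6Σd² / [n(n²−1)] = 1 − 6×8 / (5×24) = 1 − 48/120 ≈ 0.600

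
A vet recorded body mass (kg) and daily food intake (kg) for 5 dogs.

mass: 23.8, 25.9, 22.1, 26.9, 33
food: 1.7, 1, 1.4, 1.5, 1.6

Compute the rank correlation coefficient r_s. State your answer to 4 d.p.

Rank mass: 2, 3, 1, 4, 5
Rank food: 5, 1, 2, 3, 4
d = rank(mass) − rank(food): -3, 2, -1, 1, 1; Σd² = 16
ρ = 1 − 6Σd² / [n(n²−1)] = 1 − 6×16 / (5×24) = 1 − 96/120 ≈ 0.2000

0.2000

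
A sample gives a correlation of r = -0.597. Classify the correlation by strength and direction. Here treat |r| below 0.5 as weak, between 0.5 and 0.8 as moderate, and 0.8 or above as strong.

r = -0.597 < 0 so the relationship is negative.
|r| = 0.597, which falls in the moderate range.

moderate negative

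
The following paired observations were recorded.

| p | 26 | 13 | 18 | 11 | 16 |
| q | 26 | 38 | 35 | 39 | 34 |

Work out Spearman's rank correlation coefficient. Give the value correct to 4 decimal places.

-0.9000

Rank p: 5, 2, 4, 1, 3
Rank q: 1, 4, 3, 5, 2
d = rank(p) − rank(q): 4, -2, 1, -4, 1; Σd² = 38
ρ = 1 − 6Σd² / [n(n²−1)] = 1 − 6×38 / (5×24) = 1 − 228/120 ≈ -0.9000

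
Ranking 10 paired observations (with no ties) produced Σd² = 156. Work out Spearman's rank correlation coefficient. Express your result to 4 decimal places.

ρ = 1 − 6Σd² / [n(n²−1)] = 1 − 6×156 / (10×99)
  = 1 − 936/990 = 1 − 0.94545 ≈ 0.0545

0.0545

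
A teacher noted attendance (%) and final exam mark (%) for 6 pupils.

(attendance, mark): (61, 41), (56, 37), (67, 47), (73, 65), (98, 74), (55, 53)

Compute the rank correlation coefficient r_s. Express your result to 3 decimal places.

Rank attendance: 3, 2, 4, 5, 6, 1
Rank mark: 2, 1, 3, 5, 6, 4
d = rank(attendance) − rank(mark): 1, 1, 1, 0, 0, -3; Σd² = 12
ρ = 1 − 6Σd² / [n(n²−1)] = 1 − 6×12 / (6×35) = 1 − 72/210 ≈ 0.657

0.657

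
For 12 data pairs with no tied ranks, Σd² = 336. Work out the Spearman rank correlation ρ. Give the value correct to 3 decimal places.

ρ = 1 − 6Σd² / [n(n²−1)] = 1 − 6×336 / (12×143)
  = 1 − 2016/1716 = 1 − 1.1748 ≈ -0.175

-0.175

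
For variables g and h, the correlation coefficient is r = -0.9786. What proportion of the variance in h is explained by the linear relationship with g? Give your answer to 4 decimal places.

r² = (-0.9786)² = 0.9577

0.9577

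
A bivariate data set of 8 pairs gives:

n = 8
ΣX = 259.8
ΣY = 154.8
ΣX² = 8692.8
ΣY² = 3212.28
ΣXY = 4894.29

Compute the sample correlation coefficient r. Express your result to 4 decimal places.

-0.5640

r = (nΣXY − ΣXΣY) / √[(nΣX² − (ΣX)²)(nΣY² − (ΣY)²)]
Numerator: 8×4894.29 − 259.8×154.8 = -1062.72
Denominator: √[(69542.4 − 67496.04)(25698.24 − 23963.04)] = √[2046.36 × 1735.2] = 1884.3683
r = -1062.72 / 1884.3683 ≈ -0.5640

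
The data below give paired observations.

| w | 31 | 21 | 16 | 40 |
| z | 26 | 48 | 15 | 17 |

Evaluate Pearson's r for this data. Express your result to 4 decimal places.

n = 4, Σw = 108, Σz = 106, Σw² = 3258, Σz² = 3494, Σwz = 2734
nΣwz − ΣwΣz = 10936 − 11448 = -512
nΣw² − (Σw)² = 13032 − 11664 = 1368; nΣz² − (Σz)² = 13976 − 11236 = 2740
r = -512 / √(1368 × 2740) = -512 / 1936.0579 ≈ -0.2645

-0.2645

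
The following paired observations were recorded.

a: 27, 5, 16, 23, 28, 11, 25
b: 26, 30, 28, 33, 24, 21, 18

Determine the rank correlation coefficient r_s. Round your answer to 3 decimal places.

Rank a: 6, 1, 3, 4, 7, 2, 5
Rank b: 4, 6, 5, 7, 3, 2, 1
d = rank(a) − rank(b): 2, -5, -2, -3, 4, 0, 4; Σd² = 74
ρ = 1 − 6Σd² / [n(n²−1)] = 1 − 6×74 / (7×48) = 1 − 444/336 ≈ -0.321

-0.321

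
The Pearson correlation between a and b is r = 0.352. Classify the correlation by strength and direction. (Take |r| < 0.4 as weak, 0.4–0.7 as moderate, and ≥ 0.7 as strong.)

weak positive

r = 0.352 > 0 so the relationship is positive.
|r| = 0.352, which falls in the weak range.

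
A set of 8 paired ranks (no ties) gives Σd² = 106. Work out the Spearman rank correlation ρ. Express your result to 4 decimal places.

ρ = 1 − 6Σd² / [n(n²−1)] = 1 − 6×106 / (8×63)
  = 1 − 636/504 = 1 − 1.26190 ≈ -0.2619

-0.2619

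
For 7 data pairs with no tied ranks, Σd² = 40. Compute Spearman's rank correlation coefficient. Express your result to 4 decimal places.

0.2857

ρ = 1 − 6Σd² / [n(n²−1)] = 1 − 6×40 / (7×48)
  = 1 − 240/336 = 1 − 0.71429 ≈ 0.2857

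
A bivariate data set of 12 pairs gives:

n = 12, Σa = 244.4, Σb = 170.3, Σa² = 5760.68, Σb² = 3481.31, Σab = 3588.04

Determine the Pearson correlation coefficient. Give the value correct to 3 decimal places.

0.131

r = (nΣab − ΣaΣb) / √[(nΣa² − (Σa)²)(nΣb² − (Σb)²)]
Numerator: 12×3588.04 − 244.4×170.3 = 1435.16
Denominator: √[(69128.16 − 59731.36)(41775.72 − 29002.09)] = √[9396.8 × 12773.63] = 10955.8773
r = 1435.16 / 10955.8773 ≈ 0.131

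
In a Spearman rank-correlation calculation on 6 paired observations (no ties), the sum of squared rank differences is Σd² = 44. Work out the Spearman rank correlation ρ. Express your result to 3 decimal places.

ρ = 1 − 6Σd² / [n(n²−1)] = 1 − 6×44 / (6×35)
  = 1 − 264/210 = 1 − 1.2571 ≈ -0.257

-0.257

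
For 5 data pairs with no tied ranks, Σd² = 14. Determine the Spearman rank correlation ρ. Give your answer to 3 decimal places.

0.300

ρ = 1 − 6Σd² / [n(n²−1)] = 1 − 6×14 / (5×24)
  = 1 − 84/120 = 1 − 0.7000 ≈ 0.300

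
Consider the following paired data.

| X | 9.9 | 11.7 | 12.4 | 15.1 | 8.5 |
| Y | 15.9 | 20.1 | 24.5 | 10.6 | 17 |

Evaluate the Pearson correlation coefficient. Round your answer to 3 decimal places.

n = 5, ΣX = 57.6, ΣY = 88.1, ΣX² = 688.92, ΣY² = 1658.43, ΣXY = 1000.94
nΣXY − ΣXΣY = 5004.7 − 5074.56 = -69.86
nΣX² − (ΣX)² = 3444.6 − 3317.76 = 126.84; nΣY² − (ΣY)² = 8292.15 − 7761.61 = 530.54
r = -69.86 / √(126.84 × 530.54) = -69.86 / 259.4103 ≈ -0.269

-0.269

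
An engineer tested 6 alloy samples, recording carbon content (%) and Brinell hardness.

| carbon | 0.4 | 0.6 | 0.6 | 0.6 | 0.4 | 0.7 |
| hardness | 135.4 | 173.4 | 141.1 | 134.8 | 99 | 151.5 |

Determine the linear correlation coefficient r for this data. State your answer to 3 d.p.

0.672

n = 6, Σx = 3.3, Σy = 835.2, Σx² = 1.89, Σy² = 119234.22, Σxy = 469.39
nΣxy − ΣxΣy = 2816.34 − 2756.16 = 60.18
nΣx² − (Σx)² = 11.34 − 10.89 = 0.45; nΣy² − (Σy)² = 715405.32 − 697559.04 = 17846.28
r = 60.18 / √(0.45 × 17846.28) = 60.18 / 89.6149 ≈ 0.672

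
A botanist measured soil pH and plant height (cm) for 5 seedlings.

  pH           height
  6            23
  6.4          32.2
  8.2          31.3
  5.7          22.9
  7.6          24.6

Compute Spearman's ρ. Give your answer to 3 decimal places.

Rank pH: 2, 3, 5, 1, 4
Rank height: 2, 5, 4, 1, 3
d = rank(pH) − rank(height): 0, -2, 1, 0, 1; Σd² = 6
ρ = 1 − 6Σd² / [n(n²−1)] = 1 − 6×6 / (5×24) = 1 − 36/120 ≈ 0.700

0.700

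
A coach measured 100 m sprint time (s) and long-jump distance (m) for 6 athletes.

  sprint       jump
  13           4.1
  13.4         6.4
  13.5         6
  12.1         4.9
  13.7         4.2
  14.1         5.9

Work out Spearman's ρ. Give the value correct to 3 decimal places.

Rank sprint: 2, 3, 4, 1, 5, 6
Rank jump: 1, 6, 5, 3, 2, 4
d = rank(sprint) − rank(jump): 1, -3, -1, -2, 3, 2; Σd² = 28
ρ = 1 − 6Σd² / [n(n²−1)] = 1 − 6×28 / (6×35) = 1 − 168/210 ≈ 0.200

0.200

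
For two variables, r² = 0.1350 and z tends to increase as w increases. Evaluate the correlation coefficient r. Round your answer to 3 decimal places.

|r| = √0.1350 = 0.367
The association is positive, so r = 0.367.

0.367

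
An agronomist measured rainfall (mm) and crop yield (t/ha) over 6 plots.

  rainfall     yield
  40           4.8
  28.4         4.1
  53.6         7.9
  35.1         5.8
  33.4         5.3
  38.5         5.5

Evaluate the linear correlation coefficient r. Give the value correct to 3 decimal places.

0.893

n = 6, Σx = 229, Σy = 33.4, Σx² = 9109.34, Σy² = 194.24, Σxy = 1324.23
nΣxy − ΣxΣy = 7945.38 − 7648.6 = 296.78
nΣx² − (Σx)² = 54656.04 − 52441 = 2215.04; nΣy² − (Σy)² = 1165.44 − 1115.56 = 49.88
r = 296.78 / √(2215.04 × 49.88) = 296.78 / 332.3946 ≈ 0.893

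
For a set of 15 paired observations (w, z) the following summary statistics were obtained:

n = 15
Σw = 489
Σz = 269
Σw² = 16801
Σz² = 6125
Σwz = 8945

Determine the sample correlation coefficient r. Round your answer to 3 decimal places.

r = (nΣwz − ΣwΣz) / √[(nΣw² − (Σw)²)(nΣz² − (Σz)²)]
Numerator: 15×8945 − 489×269 = 2634
Denominator: √[(252015 − 239121)(91875 − 72361)] = √[12894 × 19514] = 15862.3301
r = 2634 / 15862.3301 ≈ 0.166

0.166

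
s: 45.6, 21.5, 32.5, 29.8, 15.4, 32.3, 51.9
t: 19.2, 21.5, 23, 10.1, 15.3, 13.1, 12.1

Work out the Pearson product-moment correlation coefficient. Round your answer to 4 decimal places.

n = 7, Σs = 229, Σt = 114.3, Σs² = 8459.96, Σt² = 2014.01, Σst = 3672.99
nΣst − ΣsΣt = 25710.93 − 26174.7 = -463.77
nΣs² − (Σs)² = 59219.72 − 52441 = 6778.72; nΣt² − (Σt)² = 14098.07 − 13064.49 = 1033.58
r = -463.77 / √(6778.72 × 1033.58) = -463.77 / 2646.9510 ≈ -0.1752

-0.1752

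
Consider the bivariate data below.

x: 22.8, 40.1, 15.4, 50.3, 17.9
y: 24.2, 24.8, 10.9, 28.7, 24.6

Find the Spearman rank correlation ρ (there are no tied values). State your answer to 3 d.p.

0.900

Rank x: 3, 4, 1, 5, 2
Rank y: 2, 4, 1, 5, 3
d = rank(x) − rank(y): 1, 0, 0, 0, -1; Σd² = 2
ρ = 1 − 6Σd² / [n(n²−1)] = 1 − 6×2 / (5×24) = 1 − 12/120 ≈ 0.900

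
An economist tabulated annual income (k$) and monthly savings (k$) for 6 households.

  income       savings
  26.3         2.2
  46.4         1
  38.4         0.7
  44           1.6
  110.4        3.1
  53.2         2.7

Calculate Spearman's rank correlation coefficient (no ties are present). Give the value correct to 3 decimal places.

0.600

Rank income: 1, 4, 2, 3, 6, 5
Rank savings: 4, 2, 1, 3, 6, 5
d = rank(income) − rank(savings): -3, 2, 1, 0, 0, 0; Σd² = 14
ρ = 1 − 6Σd² / [n(n²−1)] = 1 − 6×14 / (6×35) = 1 − 84/210 ≈ 0.600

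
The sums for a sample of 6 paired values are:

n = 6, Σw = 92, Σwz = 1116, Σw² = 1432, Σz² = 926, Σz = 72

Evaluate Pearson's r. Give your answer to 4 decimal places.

0.3300

r = (nΣwz − ΣwΣz) / √[(nΣw² − (Σw)²)(nΣz² − (Σz)²)]
Numerator: 6×1116 − 92×72 = 72
Denominator: √[(8592 − 8464)(5556 − 5184)] = √[128 × 372] = 218.2109
r = 72 / 218.2109 ≈ 0.3300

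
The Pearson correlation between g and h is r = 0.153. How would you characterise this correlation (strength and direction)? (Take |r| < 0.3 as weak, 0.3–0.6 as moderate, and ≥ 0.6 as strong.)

weak positive

r = 0.153 > 0 so the relationship is positive.
|r| = 0.153, which falls in the weak range.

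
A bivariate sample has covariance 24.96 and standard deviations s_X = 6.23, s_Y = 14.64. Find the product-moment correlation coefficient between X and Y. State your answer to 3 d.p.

0.274

r = Cov(X,Y) / (s_X · s_Y) = 24.96 / (6.23 × 14.64)
  = 24.96 / 91.2072 ≈ 0.274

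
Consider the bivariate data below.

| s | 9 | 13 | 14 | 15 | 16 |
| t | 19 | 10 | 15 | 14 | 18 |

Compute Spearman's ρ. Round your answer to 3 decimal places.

-0.100

Rank s: 1, 2, 3, 4, 5
Rank t: 5, 1, 3, 2, 4
d = rank(s) − rank(t): -4, 1, 0, 2, 1; Σd² = 22
ρ = 1 − 6Σd² / [n(n²−1)] = 1 − 6×22 / (5×24) = 1 − 132/120 ≈ -0.100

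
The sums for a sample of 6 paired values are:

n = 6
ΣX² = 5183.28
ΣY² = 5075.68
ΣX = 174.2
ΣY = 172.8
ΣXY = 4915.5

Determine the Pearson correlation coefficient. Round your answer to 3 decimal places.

-0.909

r = (nΣXY − ΣXΣY) / √[(nΣX² − (ΣX)²)(nΣY² − (ΣY)²)]
Numerator: 6×4915.5 − 174.2×172.8 = -608.76
Denominator: √[(31099.68 − 30345.64)(30454.08 − 29859.84)] = √[754.04 × 594.24] = 669.3883
r = -608.76 / 669.3883 ≈ -0.909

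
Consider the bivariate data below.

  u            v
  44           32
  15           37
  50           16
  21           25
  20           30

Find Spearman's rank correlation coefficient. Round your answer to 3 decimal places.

-0.700

Rank u: 4, 1, 5, 3, 2
Rank v: 4, 5, 1, 2, 3
d = rank(u) − rank(v): 0, -4, 4, 1, -1; Σd² = 34
ρ = 1 − 6Σd² / [n(n²−1)] = 1 − 6×34 / (5×24) = 1 − 204/120 ≈ -0.700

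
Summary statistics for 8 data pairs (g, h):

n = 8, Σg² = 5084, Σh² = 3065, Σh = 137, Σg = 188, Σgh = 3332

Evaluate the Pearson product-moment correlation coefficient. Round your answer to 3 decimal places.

0.163

r = (nΣgh − ΣgΣh) / √[(nΣg² − (Σg)²)(nΣh² − (Σh)²)]
Numerator: 8×3332 − 188×137 = 900
Denominator: √[(40672 − 35344)(24520 − 18769)] = √[5328 × 5751] = 5535.4610
r = 900 / 5535.4610 ≈ 0.163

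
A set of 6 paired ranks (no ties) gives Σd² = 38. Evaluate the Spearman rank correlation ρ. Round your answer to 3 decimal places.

ρ = 1 − 6Σd² / [n(n²−1)] = 1 − 6×38 / (6×35)
  = 1 − 228/210 = 1 − 1.0857 ≈ -0.086

-0.086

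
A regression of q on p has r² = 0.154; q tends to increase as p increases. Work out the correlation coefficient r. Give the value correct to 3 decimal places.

|r| = √0.154 = 0.392
The association is positive, so r = 0.392.

0.392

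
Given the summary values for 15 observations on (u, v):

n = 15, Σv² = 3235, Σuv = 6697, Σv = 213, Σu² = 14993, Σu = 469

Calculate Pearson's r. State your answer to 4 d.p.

r = (nΣuv − ΣuΣv) / √[(nΣu² − (Σu)²)(nΣv² − (Σv)²)]
Numerator: 15×6697 − 469×213 = 558
Denominator: √[(224895 − 219961)(48525 − 45369)] = √[4934 × 3156] = 3946.0998
r = 558 / 3946.0998 ≈ 0.1414

0.1414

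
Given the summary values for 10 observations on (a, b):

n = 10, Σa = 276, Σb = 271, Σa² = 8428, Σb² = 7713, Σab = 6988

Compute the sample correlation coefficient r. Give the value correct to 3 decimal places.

-0.899

r = (nΣab − ΣaΣb) / √[(nΣa² − (Σa)²)(nΣb² − (Σb)²)]
Numerator: 10×6988 − 276×271 = -4916
Denominator: √[(84280 − 76176)(77130 − 73441)] = √[8104 × 3689] = 5467.6920
r = -4916 / 5467.6920 ≈ -0.899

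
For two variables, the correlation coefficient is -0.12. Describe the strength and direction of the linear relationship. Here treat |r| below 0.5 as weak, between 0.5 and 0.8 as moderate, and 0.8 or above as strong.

weak negative

r = -0.12 < 0 so the relationship is negative.
|r| = 0.12, which falls in the weak range.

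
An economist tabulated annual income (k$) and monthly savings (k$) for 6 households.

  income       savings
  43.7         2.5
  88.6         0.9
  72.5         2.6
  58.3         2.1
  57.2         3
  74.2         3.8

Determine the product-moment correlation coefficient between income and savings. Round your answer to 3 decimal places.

-0.342

n = 6, Σx = 394.5, Σy = 14.9, Σx² = 27192.27, Σy² = 41.67, Σxy = 953.48
nΣxy − ΣxΣy = 5720.88 − 5878.05 = -157.17
nΣx² − (Σx)² = 163153.62 − 155630.25 = 7523.37; nΣy² − (Σy)² = 250.02 − 222.01 = 28.01
r = -157.17 / √(7523.37 × 28.01) = -157.17 / 459.0529 ≈ -0.342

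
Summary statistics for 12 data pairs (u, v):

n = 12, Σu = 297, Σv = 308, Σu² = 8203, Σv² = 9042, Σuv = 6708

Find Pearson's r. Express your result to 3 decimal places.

-0.930

r = (nΣuv − ΣuΣv) / √[(nΣu² − (Σu)²)(nΣv² − (Σv)²)]
Numerator: 12×6708 − 297×308 = -10980
Denominator: √[(98436 − 88209)(108504 − 94864)] = √[10227 × 13640] = 11810.8543
r = -10980 / 11810.8543 ≈ -0.930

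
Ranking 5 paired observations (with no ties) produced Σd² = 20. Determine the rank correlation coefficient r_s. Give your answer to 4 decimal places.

ρ = 1 − 6Σd² / [n(n²−1)] = 1 − 6×20 / (5×24)
  = 1 − 120/120 = 1 − 1.00000 ≈ 0.0000

0.0000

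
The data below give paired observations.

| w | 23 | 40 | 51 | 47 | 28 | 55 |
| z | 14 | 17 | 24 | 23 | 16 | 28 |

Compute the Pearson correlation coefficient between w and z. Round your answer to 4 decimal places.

n = 6, Σw = 244, Σz = 122, Σw² = 10748, Σz² = 2630, Σwz = 5295
nΣwz − ΣwΣz = 31770 − 29768 = 2002
nΣw² − (Σw)² = 64488 − 59536 = 4952; nΣz² − (Σz)² = 15780 − 14884 = 896
r = 2002 / √(4952 × 896) = 2002 / 2106.4169 ≈ 0.9504

0.9504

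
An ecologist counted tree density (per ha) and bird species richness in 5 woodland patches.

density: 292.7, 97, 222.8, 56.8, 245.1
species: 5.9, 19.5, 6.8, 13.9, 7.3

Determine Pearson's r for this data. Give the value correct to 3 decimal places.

-0.867

n = 5, Σx = 914.4, Σy = 53.4, Σx² = 208022.38, Σy² = 707.8, Σxy = 7712.22
nΣxy − ΣxΣy = 38561.1 − 48828.96 = -10267.86
nΣx² − (Σx)² = 1040111.9 − 836127.36 = 203984.54; nΣy² − (Σy)² = 3539 − 2851.56 = 687.44
r = -10267.86 / √(203984.54 × 687.44) = -10267.86 / 11841.7538 ≈ -0.867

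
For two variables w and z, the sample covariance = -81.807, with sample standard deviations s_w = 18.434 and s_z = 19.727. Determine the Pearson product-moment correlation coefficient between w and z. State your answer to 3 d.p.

r = Cov(w,z) / (s_w · s_z) = -81.807 / (18.434 × 19.727)
  = -81.807 / 363.6475 ≈ -0.225

-0.225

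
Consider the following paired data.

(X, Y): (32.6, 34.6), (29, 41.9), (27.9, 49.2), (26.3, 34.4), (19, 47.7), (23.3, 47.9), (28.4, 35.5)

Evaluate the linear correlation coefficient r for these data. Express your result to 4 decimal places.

n = 7, ΣX = 186.5, ΣY = 291.2, ΣX² = 5084.31, ΣY² = 12386.72, ΣXY = 7651.03
nΣXY − ΣXΣY = 53557.21 − 54308.8 = -751.59
nΣX² − (ΣX)² = 35590.17 − 34782.25 = 807.92; nΣY² − (ΣY)² = 86707.04 − 84797.44 = 1909.6
r = -751.59 / √(807.92 × 1909.6) = -751.59 / 1242.0966 ≈ -0.6051

-0.6051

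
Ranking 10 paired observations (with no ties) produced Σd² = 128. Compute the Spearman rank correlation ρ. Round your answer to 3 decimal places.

0.224

ρ = 1 − 6Σd² / [n(n²−1)] = 1 − 6×128 / (10×99)
  = 1 − 768/990 = 1 − 0.7758 ≈ 0.224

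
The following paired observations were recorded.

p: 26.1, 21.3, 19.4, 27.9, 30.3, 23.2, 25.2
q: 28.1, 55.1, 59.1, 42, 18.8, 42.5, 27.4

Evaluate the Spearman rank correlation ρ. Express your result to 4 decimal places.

-0.8571

Rank p: 5, 2, 1, 6, 7, 3, 4
Rank q: 3, 6, 7, 4, 1, 5, 2
d = rank(p) − rank(q): 2, -4, -6, 2, 6, -2, 2; Σd² = 104
ρ = 1 − 6Σd² / [n(n²−1)] = 1 − 6×104 / (7×48) = 1 − 624/336 ≈ -0.8571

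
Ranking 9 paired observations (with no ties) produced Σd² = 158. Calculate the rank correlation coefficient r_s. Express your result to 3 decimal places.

-0.317

ρ = 1 − 6Σd² / [n(n²−1)] = 1 − 6×158 / (9×80)
  = 1 − 948/720 = 1 − 1.3167 ≈ -0.317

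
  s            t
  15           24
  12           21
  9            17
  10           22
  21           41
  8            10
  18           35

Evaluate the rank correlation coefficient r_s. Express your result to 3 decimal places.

0.964

Rank s: 5, 4, 2, 3, 7, 1, 6
Rank t: 5, 3, 2, 4, 7, 1, 6
d = rank(s) − rank(t): 0, 1, 0, -1, 0, 0, 0; Σd² = 2
ρ = 1 − 6Σd² / [n(n²−1)] = 1 − 6×2 / (7×48) = 1 − 12/336 ≈ 0.964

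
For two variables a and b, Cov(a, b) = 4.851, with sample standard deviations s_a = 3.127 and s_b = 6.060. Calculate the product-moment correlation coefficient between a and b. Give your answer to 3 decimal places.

r = Cov(a,b) / (s_a · s_b) = 4.851 / (3.127 × 6.060)
  = 4.851 / 18.9496 ≈ 0.256

0.256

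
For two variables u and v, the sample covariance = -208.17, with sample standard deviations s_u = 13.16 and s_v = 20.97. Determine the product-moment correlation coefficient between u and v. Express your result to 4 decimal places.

-0.7543

r = Cov(u,v) / (s_u · s_v) = -208.17 / (13.16 × 20.97)
  = -208.17 / 275.9652 ≈ -0.7543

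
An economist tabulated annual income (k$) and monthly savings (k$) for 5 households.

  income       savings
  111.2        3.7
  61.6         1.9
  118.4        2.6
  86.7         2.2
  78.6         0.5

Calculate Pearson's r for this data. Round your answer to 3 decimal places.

0.655

n = 5, Σx = 456.5, Σy = 10.9, Σx² = 43873.41, Σy² = 29.15, Σxy = 1066.36
nΣxy − ΣxΣy = 5331.8 − 4975.85 = 355.95
nΣx² − (Σx)² = 219367.05 − 208392.25 = 10974.8; nΣy² − (Σy)² = 145.75 − 118.81 = 26.94
r = 355.95 / √(10974.8 × 26.94) = 355.95 / 543.7473 ≈ 0.655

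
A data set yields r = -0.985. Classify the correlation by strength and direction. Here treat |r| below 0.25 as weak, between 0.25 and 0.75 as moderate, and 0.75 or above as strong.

strong negative

r = -0.985 < 0 so the relationship is negative.
|r| = 0.985, which falls in the strong range.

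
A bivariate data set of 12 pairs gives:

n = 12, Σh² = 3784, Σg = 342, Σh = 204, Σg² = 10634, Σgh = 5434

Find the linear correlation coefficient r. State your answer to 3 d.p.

r = (nΣgh − ΣgΣh) / √[(nΣg² − (Σg)²)(nΣh² − (Σh)²)]
Numerator: 12×5434 − 342×204 = -4560
Denominator: √[(127608 − 116964)(45408 − 41616)] = √[10644 × 3792] = 6353.1133
r = -4560 / 6353.1133 ≈ -0.718

-0.718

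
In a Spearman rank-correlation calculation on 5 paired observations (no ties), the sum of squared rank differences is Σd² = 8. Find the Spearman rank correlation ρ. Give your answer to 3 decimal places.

0.600

ρ = 1 − 6Σd² / [n(n²−1)] = 1 − 6×8 / (5×24)
  = 1 − 48/120 = 1 − 0.4000 ≈ 0.600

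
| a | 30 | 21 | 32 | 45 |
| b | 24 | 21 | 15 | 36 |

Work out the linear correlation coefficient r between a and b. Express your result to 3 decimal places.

0.721

n = 4, Σa = 128, Σb = 96, Σa² = 4390, Σb² = 2538, Σab = 3261
nΣab − ΣaΣb = 13044 − 12288 = 756
nΣa² − (Σa)² = 17560 − 16384 = 1176; nΣb² − (Σb)² = 10152 − 9216 = 936
r = 756 / √(1176 × 936) = 756 / 1049.1597 ≈ 0.721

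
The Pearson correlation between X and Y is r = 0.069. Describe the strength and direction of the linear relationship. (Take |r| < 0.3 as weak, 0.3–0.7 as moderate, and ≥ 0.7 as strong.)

r = 0.069 > 0 so the relationship is positive.
|r| = 0.069, which falls in the weak range.

weak positive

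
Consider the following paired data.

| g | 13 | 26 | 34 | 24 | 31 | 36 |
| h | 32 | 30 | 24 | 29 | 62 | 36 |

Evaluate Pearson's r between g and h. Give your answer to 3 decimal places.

n = 6, Σg = 164, Σh = 213, Σg² = 4834, Σh² = 8481, Σgh = 5926
nΣgh − ΣgΣh = 35556 − 34932 = 624
nΣg² − (Σg)² = 29004 − 26896 = 2108; nΣh² − (Σh)² = 50886 − 45369 = 5517
r = 624 / √(2108 × 5517) = 624 / 3410.2545 ≈ 0.183

0.183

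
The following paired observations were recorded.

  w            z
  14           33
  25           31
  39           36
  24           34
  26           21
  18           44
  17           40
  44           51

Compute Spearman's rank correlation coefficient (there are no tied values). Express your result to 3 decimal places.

Rank w: 1, 5, 7, 4, 6, 3, 2, 8
Rank z: 3, 2, 5, 4, 1, 7, 6, 8
d = rank(w) − rank(z): -2, 3, 2, 0, 5, -4, -4, 0; Σd² = 74
ρ = 1 − 6Σd² / [n(n²−1)] = 1 − 6×74 / (8×63) = 1 − 444/504 ≈ 0.119

0.119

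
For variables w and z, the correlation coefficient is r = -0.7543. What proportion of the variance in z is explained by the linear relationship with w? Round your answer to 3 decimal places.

0.569

r² = (-0.7543)² = 0.569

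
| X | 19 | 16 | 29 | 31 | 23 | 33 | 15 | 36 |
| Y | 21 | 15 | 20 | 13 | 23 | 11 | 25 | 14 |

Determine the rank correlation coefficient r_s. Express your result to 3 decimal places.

Rank X: 3, 2, 5, 6, 4, 7, 1, 8
Rank Y: 6, 4, 5, 2, 7, 1, 8, 3
d = rank(X) − rank(Y): -3, -2, 0, 4, -3, 6, -7, 5; Σd² = 148
ρ = 1 − 6Σd² / [n(n²−1)] = 1 − 6×148 / (8×63) = 1 − 888/504 ≈ -0.762

-0.762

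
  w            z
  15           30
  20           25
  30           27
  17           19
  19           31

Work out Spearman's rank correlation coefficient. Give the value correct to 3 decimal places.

Rank w: 1, 4, 5, 2, 3
Rank z: 4, 2, 3, 1, 5
d = rank(w) − rank(z): -3, 2, 2, 1, -2; Σd² = 22
ρ = 1 − 6Σd² / [n(n²−1)] = 1 − 6×22 / (5×24) = 1 − 132/120 ≈ -0.100

-0.100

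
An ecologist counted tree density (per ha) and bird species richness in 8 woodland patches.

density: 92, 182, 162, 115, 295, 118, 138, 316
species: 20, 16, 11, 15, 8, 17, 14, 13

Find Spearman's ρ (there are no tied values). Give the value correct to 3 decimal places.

-0.714

Rank density: 1, 6, 5, 2, 7, 3, 4, 8
Rank species: 8, 6, 2, 5, 1, 7, 4, 3
d = rank(density) − rank(species): -7, 0, 3, -3, 6, -4, 0, 5; Σd² = 144
ρ = 1 − 6Σd² / [n(n²−1)] = 1 − 6×144 / (8×63) = 1 − 864/504 ≈ -0.714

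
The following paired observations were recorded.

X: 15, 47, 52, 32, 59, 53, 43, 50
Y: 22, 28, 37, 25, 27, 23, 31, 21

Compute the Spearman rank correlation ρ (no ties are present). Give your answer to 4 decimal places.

0.1667

Rank X: 1, 4, 6, 2, 8, 7, 3, 5
Rank Y: 2, 6, 8, 4, 5, 3, 7, 1
d = rank(X) − rank(Y): -1, -2, -2, -2, 3, 4, -4, 4; Σd² = 70
ρ = 1 − 6Σd² / [n(n²−1)] = 1 − 6×70 / (8×63) = 1 − 420/504 ≈ 0.1667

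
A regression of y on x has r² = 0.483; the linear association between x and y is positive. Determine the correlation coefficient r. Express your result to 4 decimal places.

0.6950

|r| = √0.483 = 0.6950
The association is positive, so r = 0.6950.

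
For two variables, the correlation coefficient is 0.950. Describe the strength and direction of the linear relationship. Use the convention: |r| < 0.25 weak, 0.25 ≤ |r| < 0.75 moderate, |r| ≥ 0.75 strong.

strong positive

r = 0.950 > 0 so the relationship is positive.
|r| = 0.950, which falls in the strong range.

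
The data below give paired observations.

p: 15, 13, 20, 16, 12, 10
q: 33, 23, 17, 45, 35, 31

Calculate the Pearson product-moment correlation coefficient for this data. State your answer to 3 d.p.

n = 6, Σp = 86, Σq = 184, Σp² = 1294, Σq² = 6118, Σpq = 2584
nΣpq − ΣpΣq = 15504 − 15824 = -320
nΣp² − (Σp)² = 7764 − 7396 = 368; nΣq² − (Σq)² = 36708 − 33856 = 2852
r = -320 / √(368 × 2852) = -320 / 1024.4686 ≈ -0.312

-0.312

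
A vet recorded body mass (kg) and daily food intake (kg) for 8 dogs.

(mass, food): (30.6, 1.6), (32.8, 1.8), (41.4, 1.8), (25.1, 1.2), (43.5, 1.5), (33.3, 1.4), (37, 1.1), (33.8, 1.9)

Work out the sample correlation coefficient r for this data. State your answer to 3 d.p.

0.230

n = 8, Σx = 277.5, Σy = 12.3, Σx² = 9868.75, Σy² = 19.51, Σxy = 429.43
nΣxy − ΣxΣy = 3435.44 − 3413.25 = 22.19
nΣx² − (Σx)² = 78950 − 77006.25 = 1943.75; nΣy² − (Σy)² = 156.08 − 151.29 = 4.79
r = 22.19 / √(1943.75 × 4.79) = 22.19 / 96.4913 ≈ 0.230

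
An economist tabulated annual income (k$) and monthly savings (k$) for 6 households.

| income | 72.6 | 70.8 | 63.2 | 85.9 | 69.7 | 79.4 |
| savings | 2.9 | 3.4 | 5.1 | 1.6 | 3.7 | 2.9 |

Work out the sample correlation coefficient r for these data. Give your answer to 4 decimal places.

-0.9474

n = 6, Σx = 441.6, Σy = 19.6, Σx² = 32818.9, Σy² = 70.64, Σxy = 1399.17
nΣxy − ΣxΣy = 8395.02 − 8655.36 = -260.34
nΣx² − (Σx)² = 196913.4 − 195010.56 = 1902.84; nΣy² − (Σy)² = 423.84 − 384.16 = 39.68
r = -260.34 / √(1902.84 × 39.68) = -260.34 / 274.7812 ≈ -0.9474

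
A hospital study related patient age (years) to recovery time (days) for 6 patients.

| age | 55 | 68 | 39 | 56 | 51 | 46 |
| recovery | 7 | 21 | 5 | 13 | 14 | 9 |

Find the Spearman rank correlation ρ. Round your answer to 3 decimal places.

Rank age: 4, 6, 1, 5, 3, 2
Rank recovery: 2, 6, 1, 4, 5, 3
d = rank(age) − rank(recovery): 2, 0, 0, 1, -2, -1; Σd² = 10
ρ = 1 − 6Σd² / [n(n²−1)] = 1 − 6×10 / (6×35) = 1 − 60/210 ≈ 0.714

0.714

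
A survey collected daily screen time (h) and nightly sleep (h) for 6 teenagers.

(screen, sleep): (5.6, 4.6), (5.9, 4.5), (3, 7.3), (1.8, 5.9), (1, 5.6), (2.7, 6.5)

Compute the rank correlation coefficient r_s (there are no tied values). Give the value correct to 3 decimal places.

-0.429

Rank screen: 5, 6, 4, 2, 1, 3
Rank sleep: 2, 1, 6, 4, 3, 5
d = rank(screen) − rank(sleep): 3, 5, -2, -2, -2, -2; Σd² = 50
ρ = 1 − 6Σd² / [n(n²−1)] = 1 − 6×50 / (6×35) = 1 − 300/210 ≈ -0.429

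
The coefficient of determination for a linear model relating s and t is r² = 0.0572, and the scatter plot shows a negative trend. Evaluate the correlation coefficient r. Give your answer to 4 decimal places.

-0.2392

|r| = √0.0572 = 0.2392
The association is negative, so r = −0.2392.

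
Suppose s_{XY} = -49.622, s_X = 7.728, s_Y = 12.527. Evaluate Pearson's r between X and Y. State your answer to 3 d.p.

r = Cov(X,Y) / (s_X · s_Y) = -49.622 / (7.728 × 12.527)
  = -49.622 / 96.8087 ≈ -0.513

-0.513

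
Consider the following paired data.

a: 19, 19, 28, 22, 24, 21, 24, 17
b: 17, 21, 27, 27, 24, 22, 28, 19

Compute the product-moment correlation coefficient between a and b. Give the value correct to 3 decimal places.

n = 8, Σa = 174, Σb = 185, Σa² = 3872, Σb² = 4393, Σab = 4105
nΣab − ΣaΣb = 32840 − 32190 = 650
nΣa² − (Σa)² = 30976 − 30276 = 700; nΣb² − (Σb)² = 35144 − 34225 = 919
r = 650 / √(700 × 919) = 650 / 802.0598 ≈ 0.810

0.810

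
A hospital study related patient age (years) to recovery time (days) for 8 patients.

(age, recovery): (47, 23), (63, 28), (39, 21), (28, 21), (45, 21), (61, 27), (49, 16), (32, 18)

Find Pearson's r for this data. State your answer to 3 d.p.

0.676

n = 8, Σx = 364, Σy = 175, Σx² = 17654, Σy² = 3945, Σxy = 8204
nΣxy − ΣxΣy = 65632 − 63700 = 1932
nΣx² − (Σx)² = 141232 − 132496 = 8736; nΣy² − (Σy)² = 31560 − 30625 = 935
r = 1932 / √(8736 × 935) = 1932 / 2857.9993 ≈ 0.676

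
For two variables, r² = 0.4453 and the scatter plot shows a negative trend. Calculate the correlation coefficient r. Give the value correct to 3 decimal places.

|r| = √0.4453 = 0.667
The association is negative, so r = −0.667.

-0.667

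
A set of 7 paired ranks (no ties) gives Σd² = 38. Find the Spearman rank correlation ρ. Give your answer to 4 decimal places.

0.3214

ρ = 1 − 6Σd² / [n(n²−1)] = 1 − 6×38 / (7×48)
  = 1 − 228/336 = 1 − 0.67857 ≈ 0.3214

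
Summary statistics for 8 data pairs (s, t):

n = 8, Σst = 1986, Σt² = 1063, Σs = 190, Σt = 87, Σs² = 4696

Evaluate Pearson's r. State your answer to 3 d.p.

r = (nΣst − ΣsΣt) / √[(nΣs² − (Σs)²)(nΣt² − (Σt)²)]
Numerator: 8×1986 − 190×87 = -642
Denominator: √[(37568 − 36100)(8504 − 7569)] = √[1468 × 935] = 1171.5716
r = -642 / 1171.5716 ≈ -0.548

-0.548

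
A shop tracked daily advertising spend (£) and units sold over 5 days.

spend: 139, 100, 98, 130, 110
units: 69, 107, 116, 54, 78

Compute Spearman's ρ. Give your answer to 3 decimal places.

Rank spend: 5, 2, 1, 4, 3
Rank units: 2, 4, 5, 1, 3
d = rank(spend) − rank(units): 3, -2, -4, 3, 0; Σd² = 38
ρ = 1 − 6Σd² / [n(n²−1)] = 1 − 6×38 / (5×24) = 1 − 228/120 ≈ -0.900

-0.900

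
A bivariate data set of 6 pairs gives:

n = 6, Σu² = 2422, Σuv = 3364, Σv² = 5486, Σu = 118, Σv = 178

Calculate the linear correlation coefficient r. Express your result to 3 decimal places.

r = (nΣuv − ΣuΣv) / √[(nΣu² − (Σu)²)(nΣv² − (Σv)²)]
Numerator: 6×3364 − 118×178 = -820
Denominator: √[(14532 − 13924)(32916 − 31684)] = √[608 × 1232] = 865.4802
r = -820 / 865.4802 ≈ -0.947

-0.947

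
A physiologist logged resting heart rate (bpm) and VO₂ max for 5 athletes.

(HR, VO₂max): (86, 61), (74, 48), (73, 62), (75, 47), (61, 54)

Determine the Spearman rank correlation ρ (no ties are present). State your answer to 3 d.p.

Rank HR: 5, 3, 2, 4, 1
Rank VO₂max: 4, 2, 5, 1, 3
d = rank(HR) − rank(VO₂max): 1, 1, -3, 3, -2; Σd² = 24
ρ = 1 − 6Σd² / [n(n²−1)] = 1 − 6×24 / (5×24) = 1 − 144/120 ≈ -0.200

-0.200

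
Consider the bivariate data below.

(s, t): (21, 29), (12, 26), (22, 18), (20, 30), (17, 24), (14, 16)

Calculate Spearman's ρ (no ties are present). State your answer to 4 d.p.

0.1429

Rank s: 5, 1, 6, 4, 3, 2
Rank t: 5, 4, 2, 6, 3, 1
d = rank(s) − rank(t): 0, -3, 4, -2, 0, 1; Σd² = 30
ρ = 1 − 6Σd² / [n(n²−1)] = 1 − 6×30 / (6×35) = 1 − 180/210 ≈ 0.1429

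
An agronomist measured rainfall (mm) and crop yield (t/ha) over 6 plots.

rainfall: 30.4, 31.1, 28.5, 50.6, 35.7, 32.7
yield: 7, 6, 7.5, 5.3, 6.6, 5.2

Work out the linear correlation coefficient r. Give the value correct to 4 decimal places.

-0.6050

n = 6, Σx = 209, Σy = 37.6, Σx² = 7607.76, Σy² = 239.94, Σxy = 1286.99
nΣxy − ΣxΣy = 7721.94 − 7858.4 = -136.46
nΣx² − (Σx)² = 45646.56 − 43681 = 1965.56; nΣy² − (Σy)² = 1439.64 − 1413.76 = 25.88
r = -136.46 / √(1965.56 × 25.88) = -136.46 / 225.5409 ≈ -0.6050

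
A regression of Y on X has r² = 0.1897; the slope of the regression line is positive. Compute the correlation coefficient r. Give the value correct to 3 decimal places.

|r| = √0.1897 = 0.436
The association is positive, so r = 0.436.

0.436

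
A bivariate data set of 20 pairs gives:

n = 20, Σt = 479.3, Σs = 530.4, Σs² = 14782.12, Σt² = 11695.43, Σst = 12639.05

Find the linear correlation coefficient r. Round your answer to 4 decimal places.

r = (nΣst − ΣsΣt) / √[(nΣs² − (Σs)²)(nΣt² − (Σt)²)]
Numerator: 20×12639.05 − 530.4×479.3 = -1439.72
Denominator: √[(295642.4 − 281324.16)(233908.6 − 229728.49)] = √[14318.24 × 4180.11] = 7736.3957
r = -1439.72 / 7736.3957 ≈ -0.1861

-0.1861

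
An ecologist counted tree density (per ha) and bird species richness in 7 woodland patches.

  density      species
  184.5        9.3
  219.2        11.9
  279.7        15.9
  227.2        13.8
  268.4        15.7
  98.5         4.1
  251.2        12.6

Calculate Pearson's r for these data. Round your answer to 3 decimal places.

n = 7, Σx = 1528.7, Σy = 83.3, Σx² = 356783.07, Σy² = 1093.41, Σxy = 19689.77
nΣxy − ΣxΣy = 137828.39 − 127340.71 = 10487.68
nΣx² − (Σx)² = 2497481.49 − 2336923.69 = 160557.8; nΣy² − (Σy)² = 7653.87 − 6938.89 = 714.98
r = 10487.68 / √(160557.8 × 714.98) = 10487.68 / 10714.2716 ≈ 0.979

0.979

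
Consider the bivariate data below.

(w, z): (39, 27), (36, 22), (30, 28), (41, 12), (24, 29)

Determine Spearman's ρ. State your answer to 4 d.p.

Rank w: 4, 3, 2, 5, 1
Rank z: 3, 2, 4, 1, 5
d = rank(w) − rank(z): 1, 1, -2, 4, -4; Σd² = 38
ρ = 1 − 6Σd² / [n(n²−1)] = 1 − 6×38 / (5×24) = 1 − 228/120 ≈ -0.9000

-0.9000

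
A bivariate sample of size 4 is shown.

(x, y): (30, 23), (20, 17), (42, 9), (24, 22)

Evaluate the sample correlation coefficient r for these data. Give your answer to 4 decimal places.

-0.6683

n = 4, Σx = 116, Σy = 71, Σx² = 3640, Σy² = 1383, Σxy = 1936
nΣxy − ΣxΣy = 7744 − 8236 = -492
nΣx² − (Σx)² = 14560 − 13456 = 1104; nΣy² − (Σy)² = 5532 − 5041 = 491
r = -492 / √(1104 × 491) = -492 / 736.2500 ≈ -0.6683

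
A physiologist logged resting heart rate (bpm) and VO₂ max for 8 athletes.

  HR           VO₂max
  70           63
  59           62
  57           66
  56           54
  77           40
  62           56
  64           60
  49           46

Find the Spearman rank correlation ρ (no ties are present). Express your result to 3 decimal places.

Rank HR: 7, 4, 3, 2, 8, 5, 6, 1
Rank VO₂max: 7, 6, 8, 3, 1, 4, 5, 2
d = rank(HR) − rank(VO₂max): 0, -2, -5, -1, 7, 1, 1, -1; Σd² = 82
ρ = 1 − 6Σd² / [n(n²−1)] = 1 − 6×82 / (8×63) = 1 − 492/504 ≈ 0.024

0.024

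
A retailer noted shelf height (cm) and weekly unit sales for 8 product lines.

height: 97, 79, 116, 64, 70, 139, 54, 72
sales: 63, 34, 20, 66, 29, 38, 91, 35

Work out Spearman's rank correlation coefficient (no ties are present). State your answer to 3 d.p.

-0.476

Rank height: 6, 5, 7, 2, 3, 8, 1, 4
Rank sales: 6, 3, 1, 7, 2, 5, 8, 4
d = rank(height) − rank(sales): 0, 2, 6, -5, 1, 3, -7, 0; Σd² = 124
ρ = 1 − 6Σd² / [n(n²−1)] = 1 − 6×124 / (8×63) = 1 − 744/504 ≈ -0.476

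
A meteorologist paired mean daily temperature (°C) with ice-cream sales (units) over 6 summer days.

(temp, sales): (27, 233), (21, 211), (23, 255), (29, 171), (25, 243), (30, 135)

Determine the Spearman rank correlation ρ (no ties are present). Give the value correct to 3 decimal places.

Rank temp: 4, 1, 2, 5, 3, 6
Rank sales: 4, 3, 6, 2, 5, 1
d = rank(temp) − rank(sales): 0, -2, -4, 3, -2, 5; Σd² = 58
ρ = 1 − 6Σd² / [n(n²−1)] = 1 − 6×58 / (6×35) = 1 − 348/210 ≈ -0.657

-0.657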